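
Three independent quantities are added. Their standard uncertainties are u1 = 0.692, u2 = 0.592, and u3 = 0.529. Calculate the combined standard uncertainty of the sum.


For a sum of independent quantities, uc = sqrt(u1^2 + u2^2 + u3^2).
uc = sqrt(0.692^2 + 0.592^2 + 0.529^2)
uc = sqrt(0.478864 + 0.350464 + 0.279841)
uc = 1.0532

1.0532


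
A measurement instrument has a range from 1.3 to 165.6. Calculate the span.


Span = upper range - lower range.
Span = 165.6 - (1.3)
Span = 164.3

164.3


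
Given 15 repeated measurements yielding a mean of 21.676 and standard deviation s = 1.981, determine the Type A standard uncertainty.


The standard uncertainty for Type A evaluation is u = s / sqrt(n).
u = 1.981 / sqrt(15)
u = 1.981 / 3.873
u = 0.5115

0.5115


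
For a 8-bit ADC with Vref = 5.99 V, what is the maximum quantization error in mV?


The maximum quantization error is +/- LSB/2.
LSB = Vref / 2^n = 5.99 / 256 = 0.02339844 V
Max error = LSB / 2 = 0.02339844 / 2 = 0.01169922 V
Max error = 11.6992 mV

11.6992 mV


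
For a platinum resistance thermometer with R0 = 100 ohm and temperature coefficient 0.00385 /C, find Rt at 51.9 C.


The RTD equation: Rt = R0 * (1 + alpha * T).
Rt = 100 * (1 + 0.00385 * 51.9)
Rt = 100 * (1 + 0.199815)
Rt = 100 * 1.199815
Rt = 119.982 ohm

119.982 ohm


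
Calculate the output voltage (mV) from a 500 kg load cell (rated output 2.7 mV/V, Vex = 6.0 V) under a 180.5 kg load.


Vout = rated_output * Vex * (load / capacity).
Vout = 2.7 * 6.0 * (180.5 / 500)
Vout = 2.7 * 6.0 * 0.361
Vout = 5.848 mV

5.848 mV


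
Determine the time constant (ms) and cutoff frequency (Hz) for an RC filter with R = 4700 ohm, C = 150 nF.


Time constant: tau = R * C.
tau = 4700 * 1.50e-07 = 0.000705 s
tau = 0.705 ms
Cutoff frequency: fc = 1 / (2*pi*R*C).
fc = 1 / (2*pi*0.000705) = 225.75 Hz

tau = 0.705 ms, fc = 225.75 Hz


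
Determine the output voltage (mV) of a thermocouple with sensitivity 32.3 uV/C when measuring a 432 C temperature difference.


The thermocouple output V = sensitivity * dT.
V = 32.3 uV/C * 432 C
V = 13953.6 uV
V = 13.954 mV

13.954 mV


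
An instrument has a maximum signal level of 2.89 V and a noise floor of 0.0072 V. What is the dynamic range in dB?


Dynamic range = 20 * log10(Vmax / Vnoise).
DR = 20 * log10(2.89 / 0.0072)
DR = 20 * log10(401.39)
DR = 52.07 dB

52.07 dB


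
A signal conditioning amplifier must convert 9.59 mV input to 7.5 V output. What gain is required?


Gain = Vout / Vin (converting to same units).
G = 7.5 V / 9.59 mV
G = 7500.0 mV / 9.59 mV
G = 782.06

782.06


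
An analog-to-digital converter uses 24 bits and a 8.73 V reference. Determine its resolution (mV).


The resolution (LSB) of an ADC is Vref / 2^n.
LSB = 8.73 / 2^24
LSB = 8.73 / 16777216
LSB = 5.2e-07 V = 0.00052035 mV

0.00052035 mV


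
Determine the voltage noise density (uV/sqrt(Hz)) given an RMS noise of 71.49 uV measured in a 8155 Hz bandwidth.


Noise spectral density = Vrms / sqrt(BW).
NSD = 71.49 / sqrt(8155)
NSD = 71.49 / 90.305
NSD = 0.7917 uV/sqrt(Hz)

0.7917 uV/sqrt(Hz)


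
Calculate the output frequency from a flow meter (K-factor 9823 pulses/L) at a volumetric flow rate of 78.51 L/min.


Frequency = K * Q / 60 (converting L/min to L/s).
f = 9823 * 78.51 / 60
f = 771203.73 / 60
f = 12853.4 Hz

12853.4 Hz


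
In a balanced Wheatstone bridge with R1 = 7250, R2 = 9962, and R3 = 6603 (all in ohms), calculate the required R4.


At balance: R1*R4 = R2*R3, so R4 = R2*R3/R1.
R4 = 9962 * 6603 / 7250
R4 = 65779086 / 7250
R4 = 9072.98 ohm

9072.98 ohm


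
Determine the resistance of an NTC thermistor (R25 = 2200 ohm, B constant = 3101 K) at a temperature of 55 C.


NTC thermistor equation: Rt = R25 * exp(B * (1/T - 1/T25)).
T in Kelvin: 328.15 K, T25 = 298.15 K
1/T - 1/T25 = 1/328.15 - 1/298.15 = -0.00030663
B * (1/T - 1/T25) = 3101 * -0.00030663 = -0.9509
Rt = 2200 * exp(-0.9509) = 850.1 ohm

850.1 ohm


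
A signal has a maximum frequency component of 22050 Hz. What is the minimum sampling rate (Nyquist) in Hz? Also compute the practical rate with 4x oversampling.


By Nyquist theorem, fs_min = 2 * fmax.
fs_min = 2 * 22050 = 44100 Hz
Practical rate = 4 * fs_min = 4 * 44100 = 176400 Hz

fs_min = 44100 Hz, fs_practical = 176400 Hz


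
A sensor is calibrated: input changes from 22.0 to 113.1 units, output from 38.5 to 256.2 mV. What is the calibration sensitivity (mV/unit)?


Sensitivity = (y2 - y1) / (x2 - x1).
S = (256.2 - 38.5) / (113.1 - 22.0)
S = 217.7 / 91.1
S = 2.3897 mV/unit

2.3897 mV/unit


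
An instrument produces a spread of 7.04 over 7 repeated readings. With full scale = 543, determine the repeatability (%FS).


Repeatability = (spread / full scale) * 100%.
R = (7.04 / 543) * 100
R = 1.297 %FS

1.297 %FS


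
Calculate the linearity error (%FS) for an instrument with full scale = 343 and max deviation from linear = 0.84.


Linearity error = (max deviation / full scale) * 100%.
Linearity = (0.84 / 343) * 100
Linearity = 0.245 %FS

0.245 %FS


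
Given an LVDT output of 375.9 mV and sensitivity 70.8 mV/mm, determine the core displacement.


Displacement = Vout / sensitivity.
d = 375.9 / 70.8
d = 5.309 mm

5.309 mm


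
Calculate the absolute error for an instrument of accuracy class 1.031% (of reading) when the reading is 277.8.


Absolute error = (accuracy% / 100) * reading.
Error = (1.031 / 100) * 277.8
Error = 0.01031 * 277.8
Error = 2.8641

2.8641


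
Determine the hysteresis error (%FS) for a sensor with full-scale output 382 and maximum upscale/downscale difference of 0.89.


Hysteresis = (max difference / full scale) * 100%.
H = (0.89 / 382) * 100
H = 0.233 %FS

0.233 %FS


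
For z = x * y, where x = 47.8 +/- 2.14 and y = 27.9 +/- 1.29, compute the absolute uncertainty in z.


For a product z = x*y, the relative uncertainty is:
uz/z = sqrt((ux/x)^2 + (uy/y)^2)
Relative uncertainties: ux/x = 2.14/47.8 = 0.04477
uy/y = 1.29/27.9 = 0.046237
z = 47.8 * 27.9 = 1333.6
uz = 1333.6 * sqrt(0.04477^2 + 0.046237^2) = 85.831

85.831


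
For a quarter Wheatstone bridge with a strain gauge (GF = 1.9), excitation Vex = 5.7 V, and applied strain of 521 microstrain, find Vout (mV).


Quarter bridge output: Vout = (GF * epsilon * Vex) / 4.
Vout = (1.9 * 521e-6 * 5.7) / 4
Vout = 0.00564243 / 4 V
Vout = 0.00141061 V = 1.4106 mV

1.4106 mV


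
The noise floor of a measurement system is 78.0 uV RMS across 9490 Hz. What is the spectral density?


Noise spectral density = Vrms / sqrt(BW).
NSD = 78.0 / sqrt(9490)
NSD = 78.0 / 97.4166
NSD = 0.8007 uV/sqrt(Hz)

0.8007 uV/sqrt(Hz)


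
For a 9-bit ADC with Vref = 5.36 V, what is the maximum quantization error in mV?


The maximum quantization error is +/- LSB/2.
LSB = Vref / 2^n = 5.36 / 512 = 0.01046875 V
Max error = LSB / 2 = 0.01046875 / 2 = 0.00523438 V
Max error = 5.2344 mV

5.2344 mV


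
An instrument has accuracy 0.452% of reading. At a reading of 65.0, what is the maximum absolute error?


Absolute error = (accuracy% / 100) * reading.
Error = (0.452 / 100) * 65.0
Error = 0.00452 * 65.0
Error = 0.2938

0.2938


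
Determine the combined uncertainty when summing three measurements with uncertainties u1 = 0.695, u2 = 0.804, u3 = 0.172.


For a sum of independent quantities, uc = sqrt(u1^2 + u2^2 + u3^2).
uc = sqrt(0.695^2 + 0.804^2 + 0.172^2)
uc = sqrt(0.483025 + 0.646416 + 0.029584)
uc = 1.0766

1.0766


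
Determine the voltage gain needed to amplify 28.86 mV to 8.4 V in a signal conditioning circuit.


Gain = Vout / Vin (converting to same units).
G = 8.4 V / 28.86 mV
G = 8400.0 mV / 28.86 mV
G = 291.06

291.06


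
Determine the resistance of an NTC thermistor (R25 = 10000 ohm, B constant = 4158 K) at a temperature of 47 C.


NTC thermistor equation: Rt = R25 * exp(B * (1/T - 1/T25)).
T in Kelvin: 320.15 K, T25 = 298.15 K
1/T - 1/T25 = 1/320.15 - 1/298.15 = -0.00023048
B * (1/T - 1/T25) = 4158 * -0.00023048 = -0.9583
Rt = 10000 * exp(-0.9583) = 3835.3 ohm

3835.3 ohm


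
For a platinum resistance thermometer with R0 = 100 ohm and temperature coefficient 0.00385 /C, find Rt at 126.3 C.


The RTD equation: Rt = R0 * (1 + alpha * T).
Rt = 100 * (1 + 0.00385 * 126.3)
Rt = 100 * (1 + 0.486255)
Rt = 100 * 1.486255
Rt = 148.625 ohm

148.625 ohm


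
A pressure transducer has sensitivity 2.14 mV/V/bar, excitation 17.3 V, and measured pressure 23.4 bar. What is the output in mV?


Output = sensitivity * Vex * P.
Vout = 2.14 * 17.3 * 23.4
Vout = 37.022 * 23.4
Vout = 866.31 mV

866.31 mV


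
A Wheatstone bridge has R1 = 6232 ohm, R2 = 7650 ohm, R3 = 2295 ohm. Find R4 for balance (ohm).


At balance: R1*R4 = R2*R3, so R4 = R2*R3/R1.
R4 = 7650 * 2295 / 6232
R4 = 17556750 / 6232
R4 = 2817.19 ohm

2817.19 ohm


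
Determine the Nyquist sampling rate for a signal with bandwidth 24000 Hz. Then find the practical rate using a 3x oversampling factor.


By Nyquist theorem, fs_min = 2 * fmax.
fs_min = 2 * 24000 = 48000 Hz
Practical rate = 3 * fs_min = 3 * 48000 = 144000 Hz

fs_min = 48000 Hz, fs_practical = 144000 Hz


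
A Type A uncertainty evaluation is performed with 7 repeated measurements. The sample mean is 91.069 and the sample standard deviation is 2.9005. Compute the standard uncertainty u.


The standard uncertainty for Type A evaluation is u = s / sqrt(n).
u = 2.9005 / sqrt(7)
u = 2.9005 / 2.6458
u = 1.0963

1.0963


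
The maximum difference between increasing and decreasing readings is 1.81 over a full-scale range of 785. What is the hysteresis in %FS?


Hysteresis = (max difference / full scale) * 100%.
H = (1.81 / 785) * 100
H = 0.231 %FS

0.231 %FS


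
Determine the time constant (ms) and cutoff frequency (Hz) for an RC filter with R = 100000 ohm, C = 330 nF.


Time constant: tau = R * C.
tau = 100000 * 3.30e-07 = 0.033 s
tau = 33.0 ms
Cutoff frequency: fc = 1 / (2*pi*R*C).
fc = 1 / (2*pi*0.033) = 4.82 Hz

tau = 33.0 ms, fc = 4.82 Hz


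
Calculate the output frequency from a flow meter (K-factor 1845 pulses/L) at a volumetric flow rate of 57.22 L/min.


Frequency = K * Q / 60 (converting L/min to L/s).
f = 1845 * 57.22 / 60
f = 105570.9 / 60
f = 1759.51 Hz

1759.51 Hz


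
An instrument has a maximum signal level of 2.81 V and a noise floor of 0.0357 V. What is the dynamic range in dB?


Dynamic range = 20 * log10(Vmax / Vnoise).
DR = 20 * log10(2.81 / 0.0357)
DR = 20 * log10(78.71)
DR = 37.92 dB

37.92 dB


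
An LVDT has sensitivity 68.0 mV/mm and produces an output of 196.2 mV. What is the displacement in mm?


Displacement = Vout / sensitivity.
d = 196.2 / 68.0
d = 2.885 mm

2.885 mm


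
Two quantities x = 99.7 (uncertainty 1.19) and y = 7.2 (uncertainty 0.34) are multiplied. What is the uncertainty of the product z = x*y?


For a product z = x*y, the relative uncertainty is:
uz/z = sqrt((ux/x)^2 + (uy/y)^2)
Relative uncertainties: ux/x = 1.19/99.7 = 0.011936
uy/y = 0.34/7.2 = 0.047222
z = 99.7 * 7.2 = 717.8
uz = 717.8 * sqrt(0.011936^2 + 0.047222^2) = 34.964

34.964


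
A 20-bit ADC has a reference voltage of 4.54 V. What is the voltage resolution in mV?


The resolution (LSB) of an ADC is Vref / 2^n.
LSB = 4.54 / 2^20
LSB = 4.54 / 1048576
LSB = 4.33e-06 V = 0.00432968 mV

0.00432968 mV


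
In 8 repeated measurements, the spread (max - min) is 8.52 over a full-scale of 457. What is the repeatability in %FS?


Repeatability = (spread / full scale) * 100%.
R = (8.52 / 457) * 100
R = 1.864 %FS

1.864 %FS


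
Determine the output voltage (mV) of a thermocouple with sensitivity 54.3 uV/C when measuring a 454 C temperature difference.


The thermocouple output V = sensitivity * dT.
V = 54.3 uV/C * 454 C
V = 24652.2 uV
V = 24.652 mV

24.652 mV


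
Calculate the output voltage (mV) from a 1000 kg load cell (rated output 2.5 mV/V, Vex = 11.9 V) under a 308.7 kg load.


Vout = rated_output * Vex * (load / capacity).
Vout = 2.5 * 11.9 * (308.7 / 1000)
Vout = 2.5 * 11.9 * 0.3087
Vout = 9.184 mV

9.184 mV


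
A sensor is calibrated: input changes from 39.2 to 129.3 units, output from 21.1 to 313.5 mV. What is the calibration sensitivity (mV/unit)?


Sensitivity = (y2 - y1) / (x2 - x1).
S = (313.5 - 21.1) / (129.3 - 39.2)
S = 292.4 / 90.1
S = 3.2453 mV/unit

3.2453 mV/unit


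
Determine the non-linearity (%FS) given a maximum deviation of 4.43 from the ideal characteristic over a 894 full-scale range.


Linearity error = (max deviation / full scale) * 100%.
Linearity = (4.43 / 894) * 100
Linearity = 0.496 %FS

0.496 %FS


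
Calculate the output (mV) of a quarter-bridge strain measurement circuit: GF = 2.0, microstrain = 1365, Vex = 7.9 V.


Quarter bridge output: Vout = (GF * epsilon * Vex) / 4.
Vout = (2.0 * 1365e-6 * 7.9) / 4
Vout = 0.021567 / 4 V
Vout = 0.00539175 V = 5.3918 mV

5.3918 mV


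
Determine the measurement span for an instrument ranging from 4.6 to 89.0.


Span = upper range - lower range.
Span = 89.0 - (4.6)
Span = 84.4

84.4


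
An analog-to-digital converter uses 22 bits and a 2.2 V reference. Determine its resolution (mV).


The resolution (LSB) of an ADC is Vref / 2^n.
LSB = 2.2 / 2^22
LSB = 2.2 / 4194304
LSB = 5.2e-07 V = 0.00052452 mV

0.00052452 mV


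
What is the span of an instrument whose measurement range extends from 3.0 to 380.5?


Span = upper range - lower range.
Span = 380.5 - (3.0)
Span = 377.5

377.5


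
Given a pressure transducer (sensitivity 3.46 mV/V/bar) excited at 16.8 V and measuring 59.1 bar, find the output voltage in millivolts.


Output = sensitivity * Vex * P.
Vout = 3.46 * 16.8 * 59.1
Vout = 58.128 * 59.1
Vout = 3435.36 mV

3435.36 mV


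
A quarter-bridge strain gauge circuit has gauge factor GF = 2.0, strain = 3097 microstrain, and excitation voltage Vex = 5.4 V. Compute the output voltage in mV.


Quarter bridge output: Vout = (GF * epsilon * Vex) / 4.
Vout = (2.0 * 3097e-6 * 5.4) / 4
Vout = 0.0334476 / 4 V
Vout = 0.0083619 V = 8.3619 mV

8.3619 mV


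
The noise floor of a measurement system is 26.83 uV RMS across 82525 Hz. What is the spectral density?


Noise spectral density = Vrms / sqrt(BW).
NSD = 26.83 / sqrt(82525)
NSD = 26.83 / 287.2716
NSD = 0.0934 uV/sqrt(Hz)

0.0934 uV/sqrt(Hz)


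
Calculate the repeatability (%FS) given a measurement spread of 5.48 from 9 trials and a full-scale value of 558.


Repeatability = (spread / full scale) * 100%.
R = (5.48 / 558) * 100
R = 0.982 %FS

0.982 %FS


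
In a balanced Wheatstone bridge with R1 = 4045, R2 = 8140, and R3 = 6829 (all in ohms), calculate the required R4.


At balance: R1*R4 = R2*R3, so R4 = R2*R3/R1.
R4 = 8140 * 6829 / 4045
R4 = 55588060 / 4045
R4 = 13742.41 ohm

13742.41 ohm


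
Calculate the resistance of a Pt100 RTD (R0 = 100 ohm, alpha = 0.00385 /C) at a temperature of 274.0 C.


The RTD equation: Rt = R0 * (1 + alpha * T).
Rt = 100 * (1 + 0.00385 * 274.0)
Rt = 100 * (1 + 1.0549)
Rt = 100 * 2.0549
Rt = 205.49 ohm

205.49 ohm


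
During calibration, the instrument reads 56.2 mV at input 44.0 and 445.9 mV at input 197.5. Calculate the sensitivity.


Sensitivity = (y2 - y1) / (x2 - x1).
S = (445.9 - 56.2) / (197.5 - 44.0)
S = 389.7 / 153.5
S = 2.5388 mV/unit

2.5388 mV/unit


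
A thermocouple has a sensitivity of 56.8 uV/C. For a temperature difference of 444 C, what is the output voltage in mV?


The thermocouple output V = sensitivity * dT.
V = 56.8 uV/C * 444 C
V = 25219.2 uV
V = 25.219 mV

25.219 mV


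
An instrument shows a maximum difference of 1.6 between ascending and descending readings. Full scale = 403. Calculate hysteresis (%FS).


Hysteresis = (max difference / full scale) * 100%.
H = (1.6 / 403) * 100
H = 0.397 %FS

0.397 %FS


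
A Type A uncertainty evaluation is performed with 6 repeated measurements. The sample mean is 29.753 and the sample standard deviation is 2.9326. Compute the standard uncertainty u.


The standard uncertainty for Type A evaluation is u = s / sqrt(n).
u = 2.9326 / sqrt(6)
u = 2.9326 / 2.4495
u = 1.1972

1.1972


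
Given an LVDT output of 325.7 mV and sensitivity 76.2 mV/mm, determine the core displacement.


Displacement = Vout / sensitivity.
d = 325.7 / 76.2
d = 4.274 mm

4.274 mm


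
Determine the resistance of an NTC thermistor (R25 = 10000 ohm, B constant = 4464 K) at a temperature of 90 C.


NTC thermistor equation: Rt = R25 * exp(B * (1/T - 1/T25)).
T in Kelvin: 363.15 K, T25 = 298.15 K
1/T - 1/T25 = 1/363.15 - 1/298.15 = -0.00060033
B * (1/T - 1/T25) = 4464 * -0.00060033 = -2.6799
Rt = 10000 * exp(-2.6799) = 685.7 ohm

685.7 ohm


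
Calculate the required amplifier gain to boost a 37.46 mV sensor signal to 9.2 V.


Gain = Vout / Vin (converting to same units).
G = 9.2 V / 37.46 mV
G = 9200.0 mV / 37.46 mV
G = 245.6

245.6


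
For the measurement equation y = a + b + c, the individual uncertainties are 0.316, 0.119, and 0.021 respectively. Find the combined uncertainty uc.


For a sum of independent quantities, uc = sqrt(u1^2 + u2^2 + u3^2).
uc = sqrt(0.316^2 + 0.119^2 + 0.021^2)
uc = sqrt(0.099856 + 0.014161 + 0.000441)
uc = 0.3383

0.3383


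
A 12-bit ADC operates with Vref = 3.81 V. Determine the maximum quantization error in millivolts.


The maximum quantization error is +/- LSB/2.
LSB = Vref / 2^n = 3.81 / 4096 = 0.00093018 V
Max error = LSB / 2 = 0.00093018 / 2 = 0.00046509 V
Max error = 0.4651 mV

0.4651 mV


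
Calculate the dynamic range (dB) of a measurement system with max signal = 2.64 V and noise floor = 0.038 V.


Dynamic range = 20 * log10(Vmax / Vnoise).
DR = 20 * log10(2.64 / 0.038)
DR = 20 * log10(69.47)
DR = 36.84 dB

36.84 dB


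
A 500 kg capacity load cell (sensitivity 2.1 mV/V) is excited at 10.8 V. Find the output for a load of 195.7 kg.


Vout = rated_output * Vex * (load / capacity).
Vout = 2.1 * 10.8 * (195.7 / 500)
Vout = 2.1 * 10.8 * 0.3914
Vout = 8.877 mV

8.877 mV


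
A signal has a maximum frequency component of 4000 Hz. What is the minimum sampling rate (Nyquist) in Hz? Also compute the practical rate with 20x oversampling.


By Nyquist theorem, fs_min = 2 * fmax.
fs_min = 2 * 4000 = 8000 Hz
Practical rate = 20 * fs_min = 20 * 8000 = 160000 Hz

fs_min = 8000 Hz, fs_practical = 160000 Hz


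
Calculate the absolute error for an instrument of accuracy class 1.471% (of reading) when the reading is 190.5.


Absolute error = (accuracy% / 100) * reading.
Error = (1.471 / 100) * 190.5
Error = 0.01471 * 190.5
Error = 2.8023

2.8023


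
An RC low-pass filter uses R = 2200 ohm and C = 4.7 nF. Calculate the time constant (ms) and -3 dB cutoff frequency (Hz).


Time constant: tau = R * C.
tau = 2200 * 4.70e-09 = 1.034e-05 s
tau = 0.0103 ms
Cutoff frequency: fc = 1 / (2*pi*R*C).
fc = 1 / (2*pi*1.034e-05) = 15392.16 Hz

tau = 0.0103 ms, fc = 15392.16 Hz


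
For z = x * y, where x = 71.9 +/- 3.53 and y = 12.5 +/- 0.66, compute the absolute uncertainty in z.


For a product z = x*y, the relative uncertainty is:
uz/z = sqrt((ux/x)^2 + (uy/y)^2)
Relative uncertainties: ux/x = 3.53/71.9 = 0.049096
uy/y = 0.66/12.5 = 0.0528
z = 71.9 * 12.5 = 898.8
uz = 898.8 * sqrt(0.049096^2 + 0.0528^2) = 64.799

64.799


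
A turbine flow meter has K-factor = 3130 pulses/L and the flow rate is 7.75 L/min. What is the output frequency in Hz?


Frequency = K * Q / 60 (converting L/min to L/s).
f = 3130 * 7.75 / 60
f = 24257.5 / 60
f = 404.29 Hz

404.29 Hz


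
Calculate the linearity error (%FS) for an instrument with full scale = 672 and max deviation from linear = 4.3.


Linearity error = (max deviation / full scale) * 100%.
Linearity = (4.3 / 672) * 100
Linearity = 0.64 %FS

0.64 %FS


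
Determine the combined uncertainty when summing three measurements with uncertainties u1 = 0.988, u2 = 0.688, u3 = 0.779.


For a sum of independent quantities, uc = sqrt(u1^2 + u2^2 + u3^2).
uc = sqrt(0.988^2 + 0.688^2 + 0.779^2)
uc = sqrt(0.976144 + 0.473344 + 0.606841)
uc = 1.434

1.434


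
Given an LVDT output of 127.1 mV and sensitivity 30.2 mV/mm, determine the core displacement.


Displacement = Vout / sensitivity.
d = 127.1 / 30.2
d = 4.209 mm

4.209 mm


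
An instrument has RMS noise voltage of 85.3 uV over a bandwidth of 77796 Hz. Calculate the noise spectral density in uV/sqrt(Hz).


Noise spectral density = Vrms / sqrt(BW).
NSD = 85.3 / sqrt(77796)
NSD = 85.3 / 278.9193
NSD = 0.3058 uV/sqrt(Hz)

0.3058 uV/sqrt(Hz)


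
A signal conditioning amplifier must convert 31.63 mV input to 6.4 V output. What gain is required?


Gain = Vout / Vin (converting to same units).
G = 6.4 V / 31.63 mV
G = 6400.0 mV / 31.63 mV
G = 202.34

202.34


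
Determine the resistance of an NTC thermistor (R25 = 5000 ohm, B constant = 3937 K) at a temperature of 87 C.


NTC thermistor equation: Rt = R25 * exp(B * (1/T - 1/T25)).
T in Kelvin: 360.15 K, T25 = 298.15 K
1/T - 1/T25 = 1/360.15 - 1/298.15 = -0.0005774
B * (1/T - 1/T25) = 3937 * -0.0005774 = -2.2732
Rt = 5000 * exp(-2.2732) = 514.9 ohm

514.9 ohm


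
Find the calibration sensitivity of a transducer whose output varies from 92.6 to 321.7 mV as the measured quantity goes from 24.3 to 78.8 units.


Sensitivity = (y2 - y1) / (x2 - x1).
S = (321.7 - 92.6) / (78.8 - 24.3)
S = 229.1 / 54.5
S = 4.2037 mV/unit

4.2037 mV/unit


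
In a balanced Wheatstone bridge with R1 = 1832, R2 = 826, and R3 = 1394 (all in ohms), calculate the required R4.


At balance: R1*R4 = R2*R3, so R4 = R2*R3/R1.
R4 = 826 * 1394 / 1832
R4 = 1151444 / 1832
R4 = 628.52 ohm

628.52 ohm


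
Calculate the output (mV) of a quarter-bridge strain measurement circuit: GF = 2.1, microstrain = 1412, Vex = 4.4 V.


Quarter bridge output: Vout = (GF * epsilon * Vex) / 4.
Vout = (2.1 * 1412e-6 * 4.4) / 4
Vout = 0.01304688 / 4 V
Vout = 0.00326172 V = 3.2617 mV

3.2617 mV


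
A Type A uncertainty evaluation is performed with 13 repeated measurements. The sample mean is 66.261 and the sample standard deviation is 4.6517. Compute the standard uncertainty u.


The standard uncertainty for Type A evaluation is u = s / sqrt(n).
u = 4.6517 / sqrt(13)
u = 4.6517 / 3.6056
u = 1.2901

1.2901


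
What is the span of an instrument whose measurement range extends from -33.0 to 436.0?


Span = upper range - lower range.
Span = 436.0 - (-33.0)
Span = 469.0

469.0


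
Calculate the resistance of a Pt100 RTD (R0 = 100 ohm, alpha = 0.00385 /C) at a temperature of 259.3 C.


The RTD equation: Rt = R0 * (1 + alpha * T).
Rt = 100 * (1 + 0.00385 * 259.3)
Rt = 100 * (1 + 0.998305)
Rt = 100 * 1.998305
Rt = 199.831 ohm

199.831 ohm


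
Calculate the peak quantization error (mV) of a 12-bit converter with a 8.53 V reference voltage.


The maximum quantization error is +/- LSB/2.
LSB = Vref / 2^n = 8.53 / 4096 = 0.00208252 V
Max error = LSB / 2 = 0.00208252 / 2 = 0.00104126 V
Max error = 1.0413 mV

1.0413 mV


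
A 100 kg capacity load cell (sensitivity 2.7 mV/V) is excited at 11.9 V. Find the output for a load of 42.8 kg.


Vout = rated_output * Vex * (load / capacity).
Vout = 2.7 * 11.9 * (42.8 / 100)
Vout = 2.7 * 11.9 * 0.428
Vout = 13.752 mV

13.752 mV


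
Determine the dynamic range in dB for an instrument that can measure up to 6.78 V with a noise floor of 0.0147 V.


Dynamic range = 20 * log10(Vmax / Vnoise).
DR = 20 * log10(6.78 / 0.0147)
DR = 20 * log10(461.22)
DR = 53.28 dB

53.28 dB


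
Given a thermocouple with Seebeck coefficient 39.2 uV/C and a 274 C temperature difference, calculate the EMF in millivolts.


The thermocouple output V = sensitivity * dT.
V = 39.2 uV/C * 274 C
V = 10740.8 uV
V = 10.741 mV

10.741 mV


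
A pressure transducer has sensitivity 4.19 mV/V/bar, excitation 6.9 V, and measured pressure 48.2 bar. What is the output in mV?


Output = sensitivity * Vex * P.
Vout = 4.19 * 6.9 * 48.2
Vout = 28.911 * 48.2
Vout = 1393.51 mV

1393.51 mV


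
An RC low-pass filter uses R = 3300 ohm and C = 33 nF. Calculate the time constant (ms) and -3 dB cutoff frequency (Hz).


Time constant: tau = R * C.
tau = 3300 * 3.30e-08 = 0.0001089 s
tau = 0.1089 ms
Cutoff frequency: fc = 1 / (2*pi*R*C).
fc = 1 / (2*pi*0.0001089) = 1461.48 Hz

tau = 0.1089 ms, fc = 1461.48 Hz


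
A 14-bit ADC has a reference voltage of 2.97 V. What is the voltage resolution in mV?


The resolution (LSB) of an ADC is Vref / 2^n.
LSB = 2.97 / 2^14
LSB = 2.97 / 16384
LSB = 0.00018127 V = 0.18127441 mV

0.18127441 mV


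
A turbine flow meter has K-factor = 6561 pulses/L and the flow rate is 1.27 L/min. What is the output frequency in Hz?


Frequency = K * Q / 60 (converting L/min to L/s).
f = 6561 * 1.27 / 60
f = 8332.47 / 60
f = 138.87 Hz

138.87 Hz


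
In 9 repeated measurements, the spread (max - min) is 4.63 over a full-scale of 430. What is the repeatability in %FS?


Repeatability = (spread / full scale) * 100%.
R = (4.63 / 430) * 100
R = 1.077 %FS

1.077 %FS


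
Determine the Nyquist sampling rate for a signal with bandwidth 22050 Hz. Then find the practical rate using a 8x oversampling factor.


By Nyquist theorem, fs_min = 2 * fmax.
fs_min = 2 * 22050 = 44100 Hz
Practical rate = 8 * fs_min = 8 * 44100 = 352800 Hz

fs_min = 44100 Hz, fs_practical = 352800 Hz


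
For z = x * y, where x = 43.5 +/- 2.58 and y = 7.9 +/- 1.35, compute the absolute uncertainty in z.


For a product z = x*y, the relative uncertainty is:
uz/z = sqrt((ux/x)^2 + (uy/y)^2)
Relative uncertainties: ux/x = 2.58/43.5 = 0.05931
uy/y = 1.35/7.9 = 0.170886
z = 43.5 * 7.9 = 343.7
uz = 343.7 * sqrt(0.05931^2 + 0.170886^2) = 62.161

62.161


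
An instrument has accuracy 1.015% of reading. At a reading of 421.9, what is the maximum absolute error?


Absolute error = (accuracy% / 100) * reading.
Error = (1.015 / 100) * 421.9
Error = 0.01015 * 421.9
Error = 4.2823

4.2823


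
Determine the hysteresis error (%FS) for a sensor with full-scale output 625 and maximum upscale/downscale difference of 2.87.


Hysteresis = (max difference / full scale) * 100%.
H = (2.87 / 625) * 100
H = 0.459 %FS

0.459 %FS


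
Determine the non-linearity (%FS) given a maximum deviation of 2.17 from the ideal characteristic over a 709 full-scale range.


Linearity error = (max deviation / full scale) * 100%.
Linearity = (2.17 / 709) * 100
Linearity = 0.306 %FS

0.306 %FS


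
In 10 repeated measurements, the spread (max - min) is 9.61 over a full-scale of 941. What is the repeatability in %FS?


Repeatability = (spread / full scale) * 100%.
R = (9.61 / 941) * 100
R = 1.021 %FS

1.021 %FS


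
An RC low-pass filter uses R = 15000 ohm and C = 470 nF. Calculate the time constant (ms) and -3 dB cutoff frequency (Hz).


Time constant: tau = R * C.
tau = 15000 * 4.70e-07 = 0.00705 s
tau = 7.05 ms
Cutoff frequency: fc = 1 / (2*pi*R*C).
fc = 1 / (2*pi*0.00705) = 22.58 Hz

tau = 7.05 ms, fc = 22.58 Hz


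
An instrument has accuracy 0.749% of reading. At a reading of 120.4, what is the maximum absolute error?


Absolute error = (accuracy% / 100) * reading.
Error = (0.749 / 100) * 120.4
Error = 0.00749 * 120.4
Error = 0.9018

0.9018


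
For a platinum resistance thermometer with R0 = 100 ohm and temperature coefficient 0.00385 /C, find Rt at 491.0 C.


The RTD equation: Rt = R0 * (1 + alpha * T).
Rt = 100 * (1 + 0.00385 * 491.0)
Rt = 100 * (1 + 1.89035)
Rt = 100 * 2.89035
Rt = 289.035 ohm

289.035 ohm


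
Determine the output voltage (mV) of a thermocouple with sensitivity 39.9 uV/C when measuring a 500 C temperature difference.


The thermocouple output V = sensitivity * dT.
V = 39.9 uV/C * 500 C
V = 19950.0 uV
V = 19.95 mV

19.95 mV


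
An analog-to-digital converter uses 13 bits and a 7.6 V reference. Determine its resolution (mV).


The resolution (LSB) of an ADC is Vref / 2^n.
LSB = 7.6 / 2^13
LSB = 7.6 / 8192
LSB = 0.00092773 V = 0.92773438 mV

0.92773438 mV


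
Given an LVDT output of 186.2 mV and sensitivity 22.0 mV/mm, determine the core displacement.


Displacement = Vout / sensitivity.
d = 186.2 / 22.0
d = 8.464 mm

8.464 mm


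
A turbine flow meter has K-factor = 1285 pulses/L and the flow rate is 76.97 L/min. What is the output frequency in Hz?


Frequency = K * Q / 60 (converting L/min to L/s).
f = 1285 * 76.97 / 60
f = 98906.45 / 60
f = 1648.44 Hz

1648.44 Hz


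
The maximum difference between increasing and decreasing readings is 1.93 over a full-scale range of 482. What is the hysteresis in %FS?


Hysteresis = (max difference / full scale) * 100%.
H = (1.93 / 482) * 100
H = 0.4 %FS

0.4 %FS


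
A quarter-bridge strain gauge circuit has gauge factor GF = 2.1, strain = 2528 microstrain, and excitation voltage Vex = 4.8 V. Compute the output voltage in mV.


Quarter bridge output: Vout = (GF * epsilon * Vex) / 4.
Vout = (2.1 * 2528e-6 * 4.8) / 4
Vout = 0.02548224 / 4 V
Vout = 0.00637056 V = 6.3706 mV

6.3706 mV


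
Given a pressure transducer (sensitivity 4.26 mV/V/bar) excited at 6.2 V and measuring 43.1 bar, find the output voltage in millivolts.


Output = sensitivity * Vex * P.
Vout = 4.26 * 6.2 * 43.1
Vout = 26.412 * 43.1
Vout = 1138.36 mV

1138.36 mV


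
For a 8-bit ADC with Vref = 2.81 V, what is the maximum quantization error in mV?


The maximum quantization error is +/- LSB/2.
LSB = Vref / 2^n = 2.81 / 256 = 0.01097656 V
Max error = LSB / 2 = 0.01097656 / 2 = 0.00548828 V
Max error = 5.4883 mV

5.4883 mV


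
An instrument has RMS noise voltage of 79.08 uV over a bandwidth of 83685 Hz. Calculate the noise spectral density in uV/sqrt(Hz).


Noise spectral density = Vrms / sqrt(BW).
NSD = 79.08 / sqrt(83685)
NSD = 79.08 / 289.2836
NSD = 0.2734 uV/sqrt(Hz)

0.2734 uV/sqrt(Hz)


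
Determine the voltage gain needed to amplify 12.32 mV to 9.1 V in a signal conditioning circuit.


Gain = Vout / Vin (converting to same units).
G = 9.1 V / 12.32 mV
G = 9100.0 mV / 12.32 mV
G = 738.64

738.64


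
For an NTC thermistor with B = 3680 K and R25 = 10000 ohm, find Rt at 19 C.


NTC thermistor equation: Rt = R25 * exp(B * (1/T - 1/T25)).
T in Kelvin: 292.15 K, T25 = 298.15 K
1/T - 1/T25 = 1/292.15 - 1/298.15 = 6.888e-05
B * (1/T - 1/T25) = 3680 * 6.888e-05 = 0.2535
Rt = 10000 * exp(0.2535) = 12885.1 ohm

12885.1 ohm


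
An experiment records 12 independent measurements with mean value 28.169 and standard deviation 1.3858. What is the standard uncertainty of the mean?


The standard uncertainty for Type A evaluation is u = s / sqrt(n).
u = 1.3858 / sqrt(12)
u = 1.3858 / 3.4641
u = 0.4

0.4


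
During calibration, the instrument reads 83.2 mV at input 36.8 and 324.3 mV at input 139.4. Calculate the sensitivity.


Sensitivity = (y2 - y1) / (x2 - x1).
S = (324.3 - 83.2) / (139.4 - 36.8)
S = 241.1 / 102.6
S = 2.3499 mV/unit

2.3499 mV/unit


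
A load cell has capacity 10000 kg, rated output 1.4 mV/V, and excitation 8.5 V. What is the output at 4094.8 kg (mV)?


Vout = rated_output * Vex * (load / capacity).
Vout = 1.4 * 8.5 * (4094.8 / 10000)
Vout = 1.4 * 8.5 * 0.40948
Vout = 4.873 mV

4.873 mV


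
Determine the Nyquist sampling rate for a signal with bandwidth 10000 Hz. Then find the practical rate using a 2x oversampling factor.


By Nyquist theorem, fs_min = 2 * fmax.
fs_min = 2 * 10000 = 20000 Hz
Practical rate = 2 * fs_min = 2 * 20000 = 40000 Hz

fs_min = 20000 Hz, fs_practical = 40000 Hz


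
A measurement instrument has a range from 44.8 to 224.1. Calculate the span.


Span = upper range - lower range.
Span = 224.1 - (44.8)
Span = 179.3

179.3


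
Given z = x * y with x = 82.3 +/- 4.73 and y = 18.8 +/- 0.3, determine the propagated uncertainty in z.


For a product z = x*y, the relative uncertainty is:
uz/z = sqrt((ux/x)^2 + (uy/y)^2)
Relative uncertainties: ux/x = 4.73/82.3 = 0.057473
uy/y = 0.3/18.8 = 0.015957
z = 82.3 * 18.8 = 1547.2
uz = 1547.2 * sqrt(0.057473^2 + 0.015957^2) = 92.288

92.288


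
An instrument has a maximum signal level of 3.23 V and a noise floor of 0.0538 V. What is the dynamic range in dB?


Dynamic range = 20 * log10(Vmax / Vnoise).
DR = 20 * log10(3.23 / 0.0538)
DR = 20 * log10(60.04)
DR = 35.57 dB

35.57 dB


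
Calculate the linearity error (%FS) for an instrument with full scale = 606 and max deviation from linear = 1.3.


Linearity error = (max deviation / full scale) * 100%.
Linearity = (1.3 / 606) * 100
Linearity = 0.215 %FS

0.215 %FS


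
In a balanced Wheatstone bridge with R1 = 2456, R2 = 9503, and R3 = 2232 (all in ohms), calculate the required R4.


At balance: R1*R4 = R2*R3, so R4 = R2*R3/R1.
R4 = 9503 * 2232 / 2456
R4 = 21210696 / 2456
R4 = 8636.28 ohm

8636.28 ohm


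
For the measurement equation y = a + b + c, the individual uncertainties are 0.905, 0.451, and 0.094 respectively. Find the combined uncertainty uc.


For a sum of independent quantities, uc = sqrt(u1^2 + u2^2 + u3^2).
uc = sqrt(0.905^2 + 0.451^2 + 0.094^2)
uc = sqrt(0.819025 + 0.203401 + 0.008836)
uc = 1.0155

1.0155


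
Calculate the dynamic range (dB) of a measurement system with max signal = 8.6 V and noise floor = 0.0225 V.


Dynamic range = 20 * log10(Vmax / Vnoise).
DR = 20 * log10(8.6 / 0.0225)
DR = 20 * log10(382.22)
DR = 51.65 dB

51.65 dB


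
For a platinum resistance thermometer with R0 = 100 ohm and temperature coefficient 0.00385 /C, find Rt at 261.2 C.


The RTD equation: Rt = R0 * (1 + alpha * T).
Rt = 100 * (1 + 0.00385 * 261.2)
Rt = 100 * (1 + 1.00562)
Rt = 100 * 2.00562
Rt = 200.562 ohm

200.562 ohm


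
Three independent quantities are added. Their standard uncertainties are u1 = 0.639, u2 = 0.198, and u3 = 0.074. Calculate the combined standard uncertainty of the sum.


For a sum of independent quantities, uc = sqrt(u1^2 + u2^2 + u3^2).
uc = sqrt(0.639^2 + 0.198^2 + 0.074^2)
uc = sqrt(0.408321 + 0.039204 + 0.005476)
uc = 0.6731

0.6731


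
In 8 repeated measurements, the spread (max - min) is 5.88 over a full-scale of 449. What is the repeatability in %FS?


Repeatability = (spread / full scale) * 100%.
R = (5.88 / 449) * 100
R = 1.31 %FS

1.31 %FS


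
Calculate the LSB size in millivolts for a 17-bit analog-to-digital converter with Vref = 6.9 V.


The resolution (LSB) of an ADC is Vref / 2^n.
LSB = 6.9 / 2^17
LSB = 6.9 / 131072
LSB = 5.264e-05 V = 0.05264282 mV

0.05264282 mV


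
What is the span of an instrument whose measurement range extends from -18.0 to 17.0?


Span = upper range - lower range.
Span = 17.0 - (-18.0)
Span = 35.0

35.0


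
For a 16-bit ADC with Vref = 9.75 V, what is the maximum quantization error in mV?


The maximum quantization error is +/- LSB/2.
LSB = Vref / 2^n = 9.75 / 65536 = 0.00014877 V
Max error = LSB / 2 = 0.00014877 / 2 = 7.439e-05 V
Max error = 0.0744 mV

0.0744 mV


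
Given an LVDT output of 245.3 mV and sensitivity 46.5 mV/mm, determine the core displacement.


Displacement = Vout / sensitivity.
d = 245.3 / 46.5
d = 5.275 mm

5.275 mm


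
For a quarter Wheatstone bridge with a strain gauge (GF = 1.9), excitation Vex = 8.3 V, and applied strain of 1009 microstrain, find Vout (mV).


Quarter bridge output: Vout = (GF * epsilon * Vex) / 4.
Vout = (1.9 * 1009e-6 * 8.3) / 4
Vout = 0.01591193 / 4 V
Vout = 0.00397798 V = 3.978 mV

3.978 mV


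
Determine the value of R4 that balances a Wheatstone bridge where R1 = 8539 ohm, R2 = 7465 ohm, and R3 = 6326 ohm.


At balance: R1*R4 = R2*R3, so R4 = R2*R3/R1.
R4 = 7465 * 6326 / 8539
R4 = 47223590 / 8539
R4 = 5530.34 ohm

5530.34 ohm


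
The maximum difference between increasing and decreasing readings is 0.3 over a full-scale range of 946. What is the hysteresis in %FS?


Hysteresis = (max difference / full scale) * 100%.
H = (0.3 / 946) * 100
H = 0.032 %FS

0.032 %FS


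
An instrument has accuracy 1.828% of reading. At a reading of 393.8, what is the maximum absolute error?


Absolute error = (accuracy% / 100) * reading.
Error = (1.828 / 100) * 393.8
Error = 0.01828 * 393.8
Error = 7.1987

7.1987


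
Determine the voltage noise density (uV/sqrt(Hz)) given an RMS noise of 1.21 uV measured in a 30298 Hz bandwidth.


Noise spectral density = Vrms / sqrt(BW).
NSD = 1.21 / sqrt(30298)
NSD = 1.21 / 174.0632
NSD = 0.007 uV/sqrt(Hz)

0.007 uV/sqrt(Hz)


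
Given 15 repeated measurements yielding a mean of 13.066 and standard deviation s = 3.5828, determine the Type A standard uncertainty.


The standard uncertainty for Type A evaluation is u = s / sqrt(n).
u = 3.5828 / sqrt(15)
u = 3.5828 / 3.873
u = 0.9251

0.9251


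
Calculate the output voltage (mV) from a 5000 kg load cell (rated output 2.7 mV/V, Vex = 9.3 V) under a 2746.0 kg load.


Vout = rated_output * Vex * (load / capacity).
Vout = 2.7 * 9.3 * (2746.0 / 5000)
Vout = 2.7 * 9.3 * 0.5492
Vout = 13.79 mV

13.79 mV


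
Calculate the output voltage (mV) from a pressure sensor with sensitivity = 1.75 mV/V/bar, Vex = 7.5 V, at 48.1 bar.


Output = sensitivity * Vex * P.
Vout = 1.75 * 7.5 * 48.1
Vout = 13.125 * 48.1
Vout = 631.31 mV

631.31 mV


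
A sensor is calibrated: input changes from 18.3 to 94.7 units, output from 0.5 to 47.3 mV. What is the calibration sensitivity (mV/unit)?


Sensitivity = (y2 - y1) / (x2 - x1).
S = (47.3 - 0.5) / (94.7 - 18.3)
S = 46.8 / 76.4
S = 0.6126 mV/unit

0.6126 mV/unit


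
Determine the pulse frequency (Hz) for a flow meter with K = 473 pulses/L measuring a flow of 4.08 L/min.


Frequency = K * Q / 60 (converting L/min to L/s).
f = 473 * 4.08 / 60
f = 1929.84 / 60
f = 32.16 Hz

32.16 Hz


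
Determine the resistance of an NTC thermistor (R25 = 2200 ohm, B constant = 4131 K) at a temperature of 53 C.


NTC thermistor equation: Rt = R25 * exp(B * (1/T - 1/T25)).
T in Kelvin: 326.15 K, T25 = 298.15 K
1/T - 1/T25 = 1/326.15 - 1/298.15 = -0.00028794
B * (1/T - 1/T25) = 4131 * -0.00028794 = -1.1895
Rt = 2200 * exp(-1.1895) = 669.6 ohm

669.6 ohm


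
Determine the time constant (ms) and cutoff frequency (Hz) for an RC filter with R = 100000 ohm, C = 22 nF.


Time constant: tau = R * C.
tau = 100000 * 2.20e-08 = 0.0022 s
tau = 2.2 ms
Cutoff frequency: fc = 1 / (2*pi*R*C).
fc = 1 / (2*pi*0.0022) = 72.34 Hz

tau = 2.2 ms, fc = 72.34 Hz


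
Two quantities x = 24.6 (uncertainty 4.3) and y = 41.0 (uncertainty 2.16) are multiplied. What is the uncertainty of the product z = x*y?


For a product z = x*y, the relative uncertainty is:
uz/z = sqrt((ux/x)^2 + (uy/y)^2)
Relative uncertainties: ux/x = 4.3/24.6 = 0.174797
uy/y = 2.16/41.0 = 0.052683
z = 24.6 * 41.0 = 1008.6
uz = 1008.6 * sqrt(0.174797^2 + 0.052683^2) = 184.133

184.133


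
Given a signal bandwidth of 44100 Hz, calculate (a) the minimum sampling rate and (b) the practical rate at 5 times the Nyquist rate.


By Nyquist theorem, fs_min = 2 * fmax.
fs_min = 2 * 44100 = 88200 Hz
Practical rate = 5 * fs_min = 5 * 88200 = 441000 Hz

fs_min = 88200 Hz, fs_practical = 441000 Hz


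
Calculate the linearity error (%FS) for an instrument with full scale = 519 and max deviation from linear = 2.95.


Linearity error = (max deviation / full scale) * 100%.
Linearity = (2.95 / 519) * 100
Linearity = 0.568 %FS

0.568 %FS


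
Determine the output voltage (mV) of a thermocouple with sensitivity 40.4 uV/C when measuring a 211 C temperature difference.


The thermocouple output V = sensitivity * dT.
V = 40.4 uV/C * 211 C
V = 8524.4 uV
V = 8.524 mV

8.524 mV


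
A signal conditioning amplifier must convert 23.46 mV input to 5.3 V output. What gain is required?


Gain = Vout / Vin (converting to same units).
G = 5.3 V / 23.46 mV
G = 5300.0 mV / 23.46 mV
G = 225.92

225.92


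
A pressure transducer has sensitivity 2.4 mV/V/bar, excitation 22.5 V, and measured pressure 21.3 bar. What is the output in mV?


Output = sensitivity * Vex * P.
Vout = 2.4 * 22.5 * 21.3
Vout = 54.0 * 21.3
Vout = 1150.2 mV

1150.2 mV
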